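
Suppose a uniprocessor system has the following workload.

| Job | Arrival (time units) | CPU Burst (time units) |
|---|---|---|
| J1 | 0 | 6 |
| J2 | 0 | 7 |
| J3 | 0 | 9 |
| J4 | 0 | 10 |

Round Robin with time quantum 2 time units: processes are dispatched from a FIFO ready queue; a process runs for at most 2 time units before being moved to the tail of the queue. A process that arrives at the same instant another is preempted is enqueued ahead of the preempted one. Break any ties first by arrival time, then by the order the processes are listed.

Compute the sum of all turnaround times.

105

Gantt: | J1 0-2 | J2 2-4 | J3 4-6 | J4 6-8 | J1 8-10 | J2 10-12 | J3 12-14 | J4 14-16 | J1 16-18 | J2 18-20 | J3 20-22 | J4 22-24 | J2 24-25 | J3 25-27 | J4 27-29 | J3 29-30 | J4 30-32 |
Completion: J1=18  J2=25  J3=30  J4=32
Turnaround (C−A): J1=18  J2=25  J3=30  J4=32
Turnaround = completion − arrival: J1=18, J2=25, J3=30, J4=32
Total turnaround = 18 + 25 + 30 + 32 = 105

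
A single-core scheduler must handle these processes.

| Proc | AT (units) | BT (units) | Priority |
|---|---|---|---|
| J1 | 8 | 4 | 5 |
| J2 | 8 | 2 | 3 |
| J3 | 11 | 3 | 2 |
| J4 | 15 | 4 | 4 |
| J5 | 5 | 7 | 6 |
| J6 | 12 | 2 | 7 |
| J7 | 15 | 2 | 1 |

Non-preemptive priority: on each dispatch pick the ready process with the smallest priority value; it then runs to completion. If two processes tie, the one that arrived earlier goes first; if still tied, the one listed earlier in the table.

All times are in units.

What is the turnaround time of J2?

Schedule: | idle 0-5 | J5 5-12 | J3 12-15 | J7 15-17 | J2 17-19 | J4 19-23 | J1 23-27 | J6 27-29 |
Completion: J1=27  J2=19  J3=15  J4=23  J5=12  J6=29  J7=17
Turnaround(J2) = completion − arrival = 19 − 8 = 11

11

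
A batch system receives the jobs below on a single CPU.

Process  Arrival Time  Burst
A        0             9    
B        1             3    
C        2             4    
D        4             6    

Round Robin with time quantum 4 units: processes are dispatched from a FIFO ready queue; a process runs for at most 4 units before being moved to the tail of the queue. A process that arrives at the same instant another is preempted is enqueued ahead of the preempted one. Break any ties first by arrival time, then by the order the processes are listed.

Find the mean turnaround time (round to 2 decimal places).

13.50

Schedule: | A 0-4 | B 4-7 | C 7-11 | D 11-15 | A 15-19 | D 19-21 | A 21-22 |
Completion: A=22  B=7  C=11  D=21
Turnaround (C−A): A=22  B=6  C=9  D=17
Turnaround times: A=22, B=6, C=9, D=17
Average turnaround = (22+6+9+17) / 4 = 54/4 = 13.50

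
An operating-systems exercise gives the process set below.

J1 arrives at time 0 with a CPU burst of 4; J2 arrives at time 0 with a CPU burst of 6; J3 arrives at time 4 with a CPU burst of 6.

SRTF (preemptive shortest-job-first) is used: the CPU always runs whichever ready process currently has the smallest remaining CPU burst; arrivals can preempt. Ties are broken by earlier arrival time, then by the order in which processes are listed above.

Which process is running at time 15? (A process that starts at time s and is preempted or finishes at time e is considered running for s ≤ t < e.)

J3

Timeline: | J1 0-4 | J2 4-10 | J3 10-16 |
Completion: J1=4  J2=10  J3=16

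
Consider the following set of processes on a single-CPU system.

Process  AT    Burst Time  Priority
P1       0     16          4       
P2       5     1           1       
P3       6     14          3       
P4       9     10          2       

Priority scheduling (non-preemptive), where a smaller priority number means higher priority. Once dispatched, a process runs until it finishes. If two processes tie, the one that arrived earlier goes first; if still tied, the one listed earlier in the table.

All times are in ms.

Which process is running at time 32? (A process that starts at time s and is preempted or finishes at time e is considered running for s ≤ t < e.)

Schedule: | P1 0-16 | P2 16-17 | P4 17-27 | P3 27-41 |
Completion: P1=16  P2=17  P3=41  P4=27
Turnaround (C−A): P1=16  P2=12  P3=35  P4=18

P3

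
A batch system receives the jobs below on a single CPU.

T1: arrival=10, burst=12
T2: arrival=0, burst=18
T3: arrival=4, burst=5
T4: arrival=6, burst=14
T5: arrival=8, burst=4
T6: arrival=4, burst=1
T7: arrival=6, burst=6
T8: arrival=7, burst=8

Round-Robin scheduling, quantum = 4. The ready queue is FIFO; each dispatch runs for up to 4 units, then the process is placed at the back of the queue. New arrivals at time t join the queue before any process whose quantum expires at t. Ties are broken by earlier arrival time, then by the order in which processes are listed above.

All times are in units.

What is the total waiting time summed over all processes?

Gantt: | T2 0-4 | T3 4-8 | T6 8-9 | T2 9-13 | T4 13-17 | T7 17-21 | T8 21-25 | T5 25-29 | T3 29-30 | T1 30-34 | T2 34-38 | T4 38-42 | T7 42-44 | T8 44-48 | T1 48-52 | T2 52-56 | T4 56-60 | T1 60-64 | T2 64-66 | T4 66-68 |
Completion: T1=64  T2=66  T3=30  T4=68  T5=29  T6=9  T7=44  T8=48
Turnaround (C−A): T1=54  T2=66  T3=26  T4=62  T5=21  T6=5  T7=38  T8=41
Waiting = turnaround − burst: T1=42, T2=48, T3=21, T4=48, T5=17, T6=4, T7=32, T8=33
Total waiting = 42 + 48 + 21 + 48 + 17 + 4 + 32 + 33 = 245

245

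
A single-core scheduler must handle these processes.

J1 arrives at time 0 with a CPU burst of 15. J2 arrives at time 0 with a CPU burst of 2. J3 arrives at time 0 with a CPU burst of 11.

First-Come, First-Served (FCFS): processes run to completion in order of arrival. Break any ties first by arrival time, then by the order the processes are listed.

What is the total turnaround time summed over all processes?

Timeline: | J1 0-15 | J2 15-17 | J3 17-28 |
Completion: J1=15  J2=17  J3=28
Turnaround (C−A): J1=15  J2=17  J3=28
Turnaround = completion − arrival: J1=15, J2=17, J3=28
Total turnaround = 15 + 17 + 28 = 60

60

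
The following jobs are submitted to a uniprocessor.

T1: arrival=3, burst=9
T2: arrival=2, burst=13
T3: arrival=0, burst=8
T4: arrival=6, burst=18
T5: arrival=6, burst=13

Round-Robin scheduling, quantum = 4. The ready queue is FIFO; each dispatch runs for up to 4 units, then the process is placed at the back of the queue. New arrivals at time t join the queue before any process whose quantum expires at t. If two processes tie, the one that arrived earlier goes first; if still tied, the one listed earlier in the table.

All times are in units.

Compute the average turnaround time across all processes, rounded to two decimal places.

Timeline: | T3 0-4 | T2 4-8 | T1 8-12 | T3 12-16 | T4 16-20 | T5 20-24 | T2 24-28 | T1 28-32 | T4 32-36 | T5 36-40 | T2 40-44 | T1 44-45 | T4 45-49 | T5 49-53 | T2 53-54 | T4 54-58 | T5 58-59 | T4 59-61 |
Completion: T1=45  T2=54  T3=16  T4=61  T5=59
Turnaround times: T1=42, T2=52, T3=16, T4=55, T5=53
Average turnaround = (42+52+16+55+53) / 5 = 218/5 = 43.60

43.60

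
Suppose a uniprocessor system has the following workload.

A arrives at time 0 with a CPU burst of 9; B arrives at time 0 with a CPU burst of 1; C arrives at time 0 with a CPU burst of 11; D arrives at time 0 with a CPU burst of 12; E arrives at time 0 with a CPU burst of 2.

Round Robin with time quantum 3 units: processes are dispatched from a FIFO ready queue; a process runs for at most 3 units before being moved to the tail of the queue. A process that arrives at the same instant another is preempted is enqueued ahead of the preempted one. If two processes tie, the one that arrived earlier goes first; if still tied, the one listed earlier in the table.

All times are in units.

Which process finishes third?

A

Gantt: | A 0-3 | B 3-4 | C 4-7 | D 7-10 | E 10-12 | A 12-15 | C 15-18 | D 18-21 | A 21-24 | C 24-27 | D 27-30 | C 30-32 | D 32-35 |
Completion: A=24  B=4  C=32  D=35  E=12
Turnaround (C−A): A=24  B=4  C=32  D=35  E=12
Finish order: B → E → A → C → D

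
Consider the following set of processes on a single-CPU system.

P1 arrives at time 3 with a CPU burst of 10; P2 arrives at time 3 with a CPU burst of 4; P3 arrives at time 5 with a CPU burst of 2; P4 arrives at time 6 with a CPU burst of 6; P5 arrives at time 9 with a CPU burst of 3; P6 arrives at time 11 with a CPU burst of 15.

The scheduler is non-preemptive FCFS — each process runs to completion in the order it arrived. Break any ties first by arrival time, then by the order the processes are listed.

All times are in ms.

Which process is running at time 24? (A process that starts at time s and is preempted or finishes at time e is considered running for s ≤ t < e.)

P4

Timeline: | idle 0-3 | P1 3-13 | P2 13-17 | P3 17-19 | P4 19-25 | P5 25-28 | P6 28-43 |
Completion: P1=13  P2=17  P3=19  P4=25  P5=28  P6=43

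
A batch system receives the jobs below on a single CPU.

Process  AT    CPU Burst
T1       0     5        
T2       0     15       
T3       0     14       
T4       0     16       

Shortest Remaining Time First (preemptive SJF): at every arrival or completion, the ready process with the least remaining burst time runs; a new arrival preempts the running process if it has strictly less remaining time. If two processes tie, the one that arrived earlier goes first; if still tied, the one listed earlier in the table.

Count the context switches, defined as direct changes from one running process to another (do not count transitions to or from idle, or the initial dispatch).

Gantt: | T1 0-5 | T3 5-19 | T2 19-34 | T4 34-50 |
Completion: T1=5  T2=34  T3=19  T4=50

3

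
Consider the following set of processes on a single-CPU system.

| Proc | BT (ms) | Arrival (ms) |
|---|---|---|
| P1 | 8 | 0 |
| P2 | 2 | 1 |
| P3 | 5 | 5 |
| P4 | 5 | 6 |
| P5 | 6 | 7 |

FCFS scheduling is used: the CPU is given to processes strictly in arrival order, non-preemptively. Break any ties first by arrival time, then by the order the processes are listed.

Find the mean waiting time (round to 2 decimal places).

6.80

Timeline: | P1 0-8 | P2 8-10 | P3 10-15 | P4 15-20 | P5 20-26 |
Completion: P1=8  P2=10  P3=15  P4=20  P5=26
Waiting times: P1=0, P2=7, P3=5, P4=9, P5=13
Average waiting = (0+7+5+9+13) / 5 = 34/5 = 6.80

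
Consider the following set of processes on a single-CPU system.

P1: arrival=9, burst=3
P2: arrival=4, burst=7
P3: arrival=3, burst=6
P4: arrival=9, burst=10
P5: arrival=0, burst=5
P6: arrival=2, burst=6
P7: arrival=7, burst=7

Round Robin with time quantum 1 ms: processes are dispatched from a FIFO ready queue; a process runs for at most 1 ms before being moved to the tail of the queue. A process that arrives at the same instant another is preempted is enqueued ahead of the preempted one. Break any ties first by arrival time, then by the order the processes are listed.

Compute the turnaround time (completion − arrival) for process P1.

17

Schedule: | P5 0-2 | P6 2-3 | P5 3-4 | P3 4-5 | P6 5-6 | P2 6-7 | P5 7-8 | P3 8-9 | P6 9-10 | P7 10-11 | P2 11-12 | P5 12-13 | P1 13-14 | P4 14-15 | P3 15-16 | P6 16-17 | P7 17-18 | P2 18-19 | P1 19-20 | P4 20-21 | P3 21-22 | P6 22-23 | P7 23-24 | P2 24-25 | P1 25-26 | P4 26-27 | P3 27-28 | P6 28-29 | P7 29-30 | P2 30-31 | P4 31-32 | P3 32-33 | P7 33-34 | P2 34-35 | P4 35-36 | P7 36-37 | P2 37-38 | P4 38-39 | P7 39-40 | P4 40-44 |
Completion: P1=26  P2=38  P3=33  P4=44  P5=13  P6=29  P7=40
Turnaround(P1) = completion − arrival = 26 − 9 = 17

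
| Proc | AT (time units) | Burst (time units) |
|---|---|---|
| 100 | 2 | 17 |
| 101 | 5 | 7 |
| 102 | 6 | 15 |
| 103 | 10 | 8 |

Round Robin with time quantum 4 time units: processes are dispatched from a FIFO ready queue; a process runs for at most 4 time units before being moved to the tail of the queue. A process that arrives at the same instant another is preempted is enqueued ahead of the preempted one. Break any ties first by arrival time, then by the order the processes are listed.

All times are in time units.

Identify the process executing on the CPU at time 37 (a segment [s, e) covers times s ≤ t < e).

102

Schedule: | idle 0-2 | 100 2-6 | 101 6-10 | 102 10-14 | 100 14-18 | 103 18-22 | 101 22-25 | 102 25-29 | 100 29-33 | 103 33-37 | 102 37-41 | 100 41-45 | 102 45-48 | 100 48-49 |
Completion: 100=49  101=25  102=48  103=37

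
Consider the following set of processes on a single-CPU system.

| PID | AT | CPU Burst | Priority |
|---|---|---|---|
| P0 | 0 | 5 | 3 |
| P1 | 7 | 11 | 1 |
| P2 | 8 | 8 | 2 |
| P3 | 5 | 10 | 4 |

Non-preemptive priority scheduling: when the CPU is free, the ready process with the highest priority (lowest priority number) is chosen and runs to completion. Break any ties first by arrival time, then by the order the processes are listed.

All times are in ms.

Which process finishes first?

Timeline: | P0 0-5 | P3 5-15 | P1 15-26 | P2 26-34 |
Completion: P0=5  P1=26  P2=34  P3=15
Turnaround (C−A): P0=5  P1=19  P2=26  P3=10
Finish order: P0 → P3 → P1 → P2

P0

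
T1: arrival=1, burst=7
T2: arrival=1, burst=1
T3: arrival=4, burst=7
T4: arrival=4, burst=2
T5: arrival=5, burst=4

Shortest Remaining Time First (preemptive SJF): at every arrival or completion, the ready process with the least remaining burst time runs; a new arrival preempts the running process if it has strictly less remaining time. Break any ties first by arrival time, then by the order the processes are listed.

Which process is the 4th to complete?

T1

Schedule: | idle 0-1 | T2 1-2 | T1 2-4 | T4 4-6 | T5 6-10 | T1 10-15 | T3 15-22 |
Completion: T1=15  T2=2  T3=22  T4=6  T5=10
Turnaround (C−A): T1=14  T2=1  T3=18  T4=2  T5=5
Finish order: T2 → T4 → T5 → T1 → T3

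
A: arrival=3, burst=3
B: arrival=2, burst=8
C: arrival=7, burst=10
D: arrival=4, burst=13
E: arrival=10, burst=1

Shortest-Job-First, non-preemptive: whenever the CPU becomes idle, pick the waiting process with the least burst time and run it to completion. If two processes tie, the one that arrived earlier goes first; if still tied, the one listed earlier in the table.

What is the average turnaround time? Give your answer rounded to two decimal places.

14.00

Schedule: | idle 0-2 | B 2-10 | E 10-11 | A 11-14 | C 14-24 | D 24-37 |
Completion: A=14  B=10  C=24  D=37  E=11
Turnaround times: A=11, B=8, C=17, D=33, E=1
Average turnaround = (11+8+17+33+1) / 5 = 70/5 = 14.00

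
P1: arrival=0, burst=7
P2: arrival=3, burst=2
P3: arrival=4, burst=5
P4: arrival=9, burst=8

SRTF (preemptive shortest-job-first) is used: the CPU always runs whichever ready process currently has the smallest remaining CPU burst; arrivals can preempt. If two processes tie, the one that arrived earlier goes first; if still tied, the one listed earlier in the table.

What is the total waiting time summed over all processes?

12

Gantt: | P1 0-3 | P2 3-5 | P1 5-9 | P3 9-14 | P4 14-22 |
Completion: P1=9  P2=5  P3=14  P4=22
Turnaround (C−A): P1=9  P2=2  P3=10  P4=13
Waiting = turnaround − burst: P1=2, P2=0, P3=5, P4=5
Total waiting = 2 + 0 + 5 + 5 = 12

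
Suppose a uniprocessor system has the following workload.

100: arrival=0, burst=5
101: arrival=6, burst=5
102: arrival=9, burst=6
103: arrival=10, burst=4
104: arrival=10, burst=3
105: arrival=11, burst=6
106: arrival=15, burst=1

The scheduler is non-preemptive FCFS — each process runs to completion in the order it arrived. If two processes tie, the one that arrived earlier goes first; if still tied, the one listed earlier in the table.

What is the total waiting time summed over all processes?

48

Gantt: | 100 0-5 | idle 5-6 | 101 6-11 | 102 11-17 | 103 17-21 | 104 21-24 | 105 24-30 | 106 30-31 |
Completion: 100=5  101=11  102=17  103=21  104=24  105=30  106=31
Turnaround (C−A): 100=5  101=5  102=8  103=11  104=14  105=19  106=16
Waiting = turnaround − burst: 100=0, 101=0, 102=2, 103=7, 104=11, 105=13, 106=15
Total waiting = 0 + 0 + 2 + 7 + 11 + 13 + 15 = 48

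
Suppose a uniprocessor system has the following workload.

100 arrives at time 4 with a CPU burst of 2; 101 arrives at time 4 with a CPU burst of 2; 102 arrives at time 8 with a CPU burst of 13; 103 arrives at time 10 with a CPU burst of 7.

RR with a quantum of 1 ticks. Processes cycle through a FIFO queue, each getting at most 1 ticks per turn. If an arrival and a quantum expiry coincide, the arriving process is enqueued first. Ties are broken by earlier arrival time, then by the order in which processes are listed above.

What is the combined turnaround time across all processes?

Schedule: | idle 0-4 | 100 4-5 | 101 5-6 | 100 6-7 | 101 7-8 | 102 8-10 | 103 10-11 | 102 11-12 | 103 12-13 | 102 13-14 | 103 14-15 | 102 15-16 | 103 16-17 | 102 17-18 | 103 18-19 | 102 19-20 | 103 20-21 | 102 21-22 | 103 22-23 | 102 23-28 |
Completion: 100=7  101=8  102=28  103=23
Turnaround (C−A): 100=3  101=4  102=20  103=13
Turnaround = completion − arrival: 100=3, 101=4, 102=20, 103=13
Total turnaround = 3 + 4 + 20 + 13 = 40

40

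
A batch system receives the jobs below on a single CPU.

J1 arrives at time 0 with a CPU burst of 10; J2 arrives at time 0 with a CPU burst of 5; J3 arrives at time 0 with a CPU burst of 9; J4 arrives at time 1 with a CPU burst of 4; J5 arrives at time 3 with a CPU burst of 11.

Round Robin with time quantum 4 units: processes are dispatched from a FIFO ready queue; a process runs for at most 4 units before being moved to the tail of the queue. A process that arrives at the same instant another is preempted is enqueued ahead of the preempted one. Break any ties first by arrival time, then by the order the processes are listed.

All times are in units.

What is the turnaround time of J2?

Schedule: | J1 0-4 | J2 4-8 | J3 8-12 | J4 12-16 | J5 16-20 | J1 20-24 | J2 24-25 | J3 25-29 | J5 29-33 | J1 33-35 | J3 35-36 | J5 36-39 |
Completion: J1=35  J2=25  J3=36  J4=16  J5=39
Turnaround (C−A): J1=35  J2=25  J3=36  J4=15  J5=36
Turnaround(J2) = completion − arrival = 25 − 0 = 25

25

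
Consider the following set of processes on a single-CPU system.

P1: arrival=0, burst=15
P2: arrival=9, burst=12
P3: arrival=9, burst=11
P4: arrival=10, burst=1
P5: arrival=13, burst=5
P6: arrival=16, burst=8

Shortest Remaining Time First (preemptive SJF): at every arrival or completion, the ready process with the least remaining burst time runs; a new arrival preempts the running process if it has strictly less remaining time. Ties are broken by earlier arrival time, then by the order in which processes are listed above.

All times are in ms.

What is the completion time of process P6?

Schedule: | P1 0-10 | P4 10-11 | P1 11-16 | P5 16-21 | P6 21-29 | P3 29-40 | P2 40-52 |
Completion: P1=16  P2=52  P3=40  P4=11  P5=21  P6=29
Turnaround (C−A): P1=16  P2=43  P3=31  P4=1  P5=8  P6=13

29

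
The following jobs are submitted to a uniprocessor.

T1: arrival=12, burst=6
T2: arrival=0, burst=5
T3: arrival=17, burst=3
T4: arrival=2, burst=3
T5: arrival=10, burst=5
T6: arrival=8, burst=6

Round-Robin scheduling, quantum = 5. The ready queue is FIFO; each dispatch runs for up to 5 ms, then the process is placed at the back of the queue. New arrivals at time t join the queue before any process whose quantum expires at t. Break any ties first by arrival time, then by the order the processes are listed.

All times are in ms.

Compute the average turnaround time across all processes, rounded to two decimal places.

Gantt: | T2 0-5 | T4 5-8 | T6 8-13 | T5 13-18 | T1 18-23 | T6 23-24 | T3 24-27 | T1 27-28 |
Completion: T1=28  T2=5  T3=27  T4=8  T5=18  T6=24
Turnaround times: T1=16, T2=5, T3=10, T4=6, T5=8, T6=16
Average turnaround = (16+5+10+6+8+16) / 6 = 61/6 = 10.17

10.17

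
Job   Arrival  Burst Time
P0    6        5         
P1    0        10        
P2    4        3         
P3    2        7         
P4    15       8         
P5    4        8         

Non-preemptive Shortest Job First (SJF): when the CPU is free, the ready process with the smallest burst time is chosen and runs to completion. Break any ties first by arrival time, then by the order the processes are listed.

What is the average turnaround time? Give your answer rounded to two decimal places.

Gantt: | P1 0-10 | P2 10-13 | P0 13-18 | P3 18-25 | P5 25-33 | P4 33-41 |
Completion: P0=18  P1=10  P2=13  P3=25  P4=41  P5=33
Turnaround times: P0=12, P1=10, P2=9, P3=23, P4=26, P5=29
Average turnaround = (12+10+9+23+26+29) / 6 = 109/6 = 18.17

18.17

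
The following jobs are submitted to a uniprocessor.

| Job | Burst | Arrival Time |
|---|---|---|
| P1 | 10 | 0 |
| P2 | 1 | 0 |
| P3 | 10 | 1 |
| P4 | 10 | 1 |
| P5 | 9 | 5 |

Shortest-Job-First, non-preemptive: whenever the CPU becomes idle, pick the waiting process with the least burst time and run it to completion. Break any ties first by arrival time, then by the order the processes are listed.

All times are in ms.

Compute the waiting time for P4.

Gantt: | P2 0-1 | P1 1-11 | P5 11-20 | P3 20-30 | P4 30-40 |
Completion: P1=11  P2=1  P3=30  P4=40  P5=20
Turnaround (C−A): P1=11  P2=1  P3=29  P4=39  P5=15
Waiting(P4) = turnaround − burst = 39 − 10 = 29

29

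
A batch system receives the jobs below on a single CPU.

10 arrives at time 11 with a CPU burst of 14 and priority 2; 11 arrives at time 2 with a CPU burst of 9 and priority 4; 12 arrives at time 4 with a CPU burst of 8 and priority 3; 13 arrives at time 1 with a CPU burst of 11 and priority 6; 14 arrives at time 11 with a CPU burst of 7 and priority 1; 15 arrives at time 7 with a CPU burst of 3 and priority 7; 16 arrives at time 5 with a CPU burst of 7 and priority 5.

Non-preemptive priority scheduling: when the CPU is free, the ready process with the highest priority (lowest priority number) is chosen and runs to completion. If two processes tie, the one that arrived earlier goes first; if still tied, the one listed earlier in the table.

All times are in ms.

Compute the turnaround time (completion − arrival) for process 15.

Gantt: | idle 0-1 | 13 1-12 | 14 12-19 | 10 19-33 | 12 33-41 | 11 41-50 | 16 50-57 | 15 57-60 |
Completion: 10=33  11=50  12=41  13=12  14=19  15=60  16=57
Turnaround (C−A): 10=22  11=48  12=37  13=11  14=8  15=53  16=52
Turnaround(15) = completion − arrival = 60 − 7 = 53

53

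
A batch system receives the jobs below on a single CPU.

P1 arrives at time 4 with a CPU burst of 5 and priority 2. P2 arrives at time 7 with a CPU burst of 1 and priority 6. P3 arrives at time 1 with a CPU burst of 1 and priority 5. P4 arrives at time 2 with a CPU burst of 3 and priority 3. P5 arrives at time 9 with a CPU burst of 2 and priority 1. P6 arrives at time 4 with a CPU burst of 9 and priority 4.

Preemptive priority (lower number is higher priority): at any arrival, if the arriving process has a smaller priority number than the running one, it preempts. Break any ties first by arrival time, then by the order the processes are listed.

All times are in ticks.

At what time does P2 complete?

22

Gantt: | idle 0-1 | P3 1-2 | P4 2-4 | P1 4-9 | P5 9-11 | P4 11-12 | P6 12-21 | P2 21-22 |
Completion: P1=9  P2=22  P3=2  P4=12  P5=11  P6=21
Turnaround (C−A): P1=5  P2=15  P3=1  P4=10  P5=2  P6=17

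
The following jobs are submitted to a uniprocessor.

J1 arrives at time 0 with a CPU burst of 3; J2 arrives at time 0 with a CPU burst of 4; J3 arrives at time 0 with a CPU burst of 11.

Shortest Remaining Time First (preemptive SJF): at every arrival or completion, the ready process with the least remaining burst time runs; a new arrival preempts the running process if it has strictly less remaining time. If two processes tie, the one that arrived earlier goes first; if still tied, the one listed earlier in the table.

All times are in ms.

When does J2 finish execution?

Schedule: | J1 0-3 | J2 3-7 | J3 7-18 |
Completion: J1=3  J2=7  J3=18
Turnaround (C−A): J1=3  J2=7  J3=18

7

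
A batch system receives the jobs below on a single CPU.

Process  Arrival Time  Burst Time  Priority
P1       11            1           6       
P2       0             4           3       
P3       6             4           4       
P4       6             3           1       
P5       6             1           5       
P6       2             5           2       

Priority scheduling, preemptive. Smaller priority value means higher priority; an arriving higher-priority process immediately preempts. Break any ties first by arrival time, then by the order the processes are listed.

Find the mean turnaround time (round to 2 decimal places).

Timeline: | P2 0-2 | P6 2-6 | P4 6-9 | P6 9-10 | P2 10-12 | P3 12-16 | P5 16-17 | P1 17-18 |
Completion: P1=18  P2=12  P3=16  P4=9  P5=17  P6=10
Turnaround (C−A): P1=7  P2=12  P3=10  P4=3  P5=11  P6=8
Turnaround times: P1=7, P2=12, P3=10, P4=3, P5=11, P6=8
Average turnaround = (7+12+10+3+11+8) / 6 = 51/6 = 8.50

8.50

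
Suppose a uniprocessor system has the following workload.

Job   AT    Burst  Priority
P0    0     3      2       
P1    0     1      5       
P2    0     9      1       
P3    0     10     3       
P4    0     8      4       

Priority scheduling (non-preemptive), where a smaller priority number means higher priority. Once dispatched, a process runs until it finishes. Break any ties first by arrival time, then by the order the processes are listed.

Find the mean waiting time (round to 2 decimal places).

14.60

Schedule: | P2 0-9 | P0 9-12 | P3 12-22 | P4 22-30 | P1 30-31 |
Completion: P0=12  P1=31  P2=9  P3=22  P4=30
Waiting times: P0=9, P1=30, P2=0, P3=12, P4=22
Average waiting = (9+30+0+12+22) / 5 = 73/5 = 14.60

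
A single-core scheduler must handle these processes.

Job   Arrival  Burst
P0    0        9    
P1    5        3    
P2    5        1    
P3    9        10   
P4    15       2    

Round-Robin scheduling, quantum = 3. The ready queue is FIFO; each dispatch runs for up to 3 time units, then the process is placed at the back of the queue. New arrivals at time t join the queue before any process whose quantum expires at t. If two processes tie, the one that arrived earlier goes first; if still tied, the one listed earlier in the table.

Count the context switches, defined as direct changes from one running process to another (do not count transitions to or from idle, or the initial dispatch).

Schedule: | P0 0-6 | P1 6-9 | P2 9-10 | P0 10-13 | P3 13-16 | P4 16-18 | P3 18-25 |
Completion: P0=13  P1=9  P2=10  P3=25  P4=18
Turnaround (C−A): P0=13  P1=4  P2=5  P3=16  P4=3

6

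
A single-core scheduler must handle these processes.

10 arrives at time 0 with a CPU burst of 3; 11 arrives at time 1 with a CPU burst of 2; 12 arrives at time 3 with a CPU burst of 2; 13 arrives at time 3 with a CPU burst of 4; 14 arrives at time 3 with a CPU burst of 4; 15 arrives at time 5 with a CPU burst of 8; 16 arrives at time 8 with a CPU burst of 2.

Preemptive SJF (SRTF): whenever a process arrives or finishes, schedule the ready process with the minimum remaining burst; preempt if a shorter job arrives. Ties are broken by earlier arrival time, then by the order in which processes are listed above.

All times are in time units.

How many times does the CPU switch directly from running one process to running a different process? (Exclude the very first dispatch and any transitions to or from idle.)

7

Gantt: | 10 0-3 | 11 3-5 | 12 5-7 | 13 7-8 | 16 8-10 | 13 10-13 | 14 13-17 | 15 17-25 |
Completion: 10=3  11=5  12=7  13=13  14=17  15=25  16=10
Turnaround (C−A): 10=3  11=4  12=4  13=10  14=14  15=20  16=2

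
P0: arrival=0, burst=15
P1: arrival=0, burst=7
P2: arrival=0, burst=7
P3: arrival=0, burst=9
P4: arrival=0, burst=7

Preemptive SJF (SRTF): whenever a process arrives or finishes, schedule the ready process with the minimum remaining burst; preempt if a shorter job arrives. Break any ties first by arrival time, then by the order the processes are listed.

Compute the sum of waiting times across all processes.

72

Schedule: | P1 0-7 | P2 7-14 | P4 14-21 | P3 21-30 | P0 30-45 |
Completion: P0=45  P1=7  P2=14  P3=30  P4=21
Waiting = turnaround − burst: P0=30, P1=0, P2=7, P3=21, P4=14
Total waiting = 30 + 0 + 7 + 21 + 14 = 72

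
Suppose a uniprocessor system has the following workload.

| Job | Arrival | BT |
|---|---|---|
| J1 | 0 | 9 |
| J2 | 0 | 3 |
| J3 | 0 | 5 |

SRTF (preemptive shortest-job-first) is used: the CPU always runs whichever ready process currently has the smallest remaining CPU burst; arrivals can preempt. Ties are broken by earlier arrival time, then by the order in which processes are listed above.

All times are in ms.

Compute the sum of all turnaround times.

Timeline: | J2 0-3 | J3 3-8 | J1 8-17 |
Completion: J1=17  J2=3  J3=8
Turnaround = completion − arrival: J1=17, J2=3, J3=8
Total turnaround = 17 + 3 + 8 = 28

28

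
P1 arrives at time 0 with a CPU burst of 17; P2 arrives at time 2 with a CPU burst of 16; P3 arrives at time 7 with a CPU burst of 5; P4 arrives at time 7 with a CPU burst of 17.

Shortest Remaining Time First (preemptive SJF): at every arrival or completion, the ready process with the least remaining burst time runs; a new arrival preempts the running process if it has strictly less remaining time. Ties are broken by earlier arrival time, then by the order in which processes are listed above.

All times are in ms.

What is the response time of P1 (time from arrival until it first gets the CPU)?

Schedule: | P1 0-7 | P3 7-12 | P1 12-22 | P2 22-38 | P4 38-55 |
Completion: P1=22  P2=38  P3=12  P4=55
Response(P1) = first start − arrival = 0 − 0 = 0

0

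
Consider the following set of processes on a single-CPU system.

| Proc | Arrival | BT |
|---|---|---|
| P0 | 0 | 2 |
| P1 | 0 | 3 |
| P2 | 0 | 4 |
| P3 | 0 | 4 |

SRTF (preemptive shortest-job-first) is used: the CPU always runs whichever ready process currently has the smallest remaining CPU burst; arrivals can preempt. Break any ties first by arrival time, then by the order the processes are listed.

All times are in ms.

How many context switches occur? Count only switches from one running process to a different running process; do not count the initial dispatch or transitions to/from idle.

Timeline: | P0 0-2 | P1 2-5 | P2 5-9 | P3 9-13 |
Completion: P0=2  P1=5  P2=9  P3=13
Turnaround (C−A): P0=2  P1=5  P2=9  P3=13

3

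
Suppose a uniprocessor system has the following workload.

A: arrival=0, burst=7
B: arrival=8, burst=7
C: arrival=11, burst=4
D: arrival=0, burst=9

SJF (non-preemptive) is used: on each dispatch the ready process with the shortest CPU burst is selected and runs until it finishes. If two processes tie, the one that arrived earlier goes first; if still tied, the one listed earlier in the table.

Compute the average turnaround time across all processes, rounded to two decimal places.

Timeline: | A 0-7 | D 7-16 | C 16-20 | B 20-27 |
Completion: A=7  B=27  C=20  D=16
Turnaround (C−A): A=7  B=19  C=9  D=16
Turnaround times: A=7, B=19, C=9, D=16
Average turnaround = (7+19+9+16) / 4 = 51/4 = 12.75

12.75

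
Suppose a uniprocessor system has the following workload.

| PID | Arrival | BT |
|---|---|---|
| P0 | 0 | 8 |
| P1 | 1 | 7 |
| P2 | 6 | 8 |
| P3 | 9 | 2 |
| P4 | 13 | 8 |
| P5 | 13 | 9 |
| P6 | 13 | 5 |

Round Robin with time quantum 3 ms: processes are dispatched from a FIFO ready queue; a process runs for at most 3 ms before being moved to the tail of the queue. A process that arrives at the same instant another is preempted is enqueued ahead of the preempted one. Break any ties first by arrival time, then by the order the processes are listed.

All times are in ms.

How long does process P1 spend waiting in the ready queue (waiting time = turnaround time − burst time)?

Schedule: | P0 0-3 | P1 3-6 | P0 6-9 | P2 9-12 | P1 12-15 | P3 15-17 | P0 17-19 | P2 19-22 | P4 22-25 | P5 25-28 | P6 28-31 | P1 31-32 | P2 32-34 | P4 34-37 | P5 37-40 | P6 40-42 | P4 42-44 | P5 44-47 |
Completion: P0=19  P1=32  P2=34  P3=17  P4=44  P5=47  P6=42
Waiting(P1) = turnaround − burst = 31 − 7 = 24

24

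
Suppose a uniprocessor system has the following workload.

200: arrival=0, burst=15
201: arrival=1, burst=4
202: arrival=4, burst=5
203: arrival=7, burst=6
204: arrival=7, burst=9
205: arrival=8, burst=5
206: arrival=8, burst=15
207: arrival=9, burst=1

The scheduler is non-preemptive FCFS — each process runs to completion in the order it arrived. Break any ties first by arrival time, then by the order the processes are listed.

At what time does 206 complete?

59

Gantt: | 200 0-15 | 201 15-19 | 202 19-24 | 203 24-30 | 204 30-39 | 205 39-44 | 206 44-59 | 207 59-60 |
Completion: 200=15  201=19  202=24  203=30  204=39  205=44  206=59  207=60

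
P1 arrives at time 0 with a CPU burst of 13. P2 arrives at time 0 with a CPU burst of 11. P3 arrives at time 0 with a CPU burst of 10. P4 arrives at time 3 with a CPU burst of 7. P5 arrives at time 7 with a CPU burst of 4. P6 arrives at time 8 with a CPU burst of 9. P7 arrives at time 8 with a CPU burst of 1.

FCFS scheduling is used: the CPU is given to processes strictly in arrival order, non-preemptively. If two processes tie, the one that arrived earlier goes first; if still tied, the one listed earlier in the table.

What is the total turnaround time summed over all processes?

Timeline: | P1 0-13 | P2 13-24 | P3 24-34 | P4 34-41 | P5 41-45 | P6 45-54 | P7 54-55 |
Completion: P1=13  P2=24  P3=34  P4=41  P5=45  P6=54  P7=55
Turnaround = completion − arrival: P1=13, P2=24, P3=34, P4=38, P5=38, P6=46, P7=47
Total turnaround = 13 + 24 + 34 + 38 + 38 + 46 + 47 = 240

240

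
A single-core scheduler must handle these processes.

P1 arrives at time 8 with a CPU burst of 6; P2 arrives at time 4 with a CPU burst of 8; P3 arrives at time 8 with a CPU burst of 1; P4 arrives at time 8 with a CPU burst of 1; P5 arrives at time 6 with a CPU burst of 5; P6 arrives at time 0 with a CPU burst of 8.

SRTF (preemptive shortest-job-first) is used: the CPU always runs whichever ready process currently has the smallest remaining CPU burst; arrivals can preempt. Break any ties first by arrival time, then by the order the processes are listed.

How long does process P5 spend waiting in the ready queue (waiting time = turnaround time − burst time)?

4

Timeline: | P6 0-8 | P3 8-9 | P4 9-10 | P5 10-15 | P1 15-21 | P2 21-29 |
Completion: P1=21  P2=29  P3=9  P4=10  P5=15  P6=8
Waiting(P5) = turnaround − burst = 9 − 5 = 4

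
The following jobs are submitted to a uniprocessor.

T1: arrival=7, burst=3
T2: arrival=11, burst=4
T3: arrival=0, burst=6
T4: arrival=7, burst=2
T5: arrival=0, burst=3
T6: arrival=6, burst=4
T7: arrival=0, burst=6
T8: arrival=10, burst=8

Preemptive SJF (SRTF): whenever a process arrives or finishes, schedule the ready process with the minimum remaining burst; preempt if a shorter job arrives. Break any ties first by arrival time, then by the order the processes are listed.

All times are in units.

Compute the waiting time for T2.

7

Timeline: | T5 0-3 | T3 3-9 | T4 9-11 | T1 11-14 | T6 14-18 | T2 18-22 | T7 22-28 | T8 28-36 |
Completion: T1=14  T2=22  T3=9  T4=11  T5=3  T6=18  T7=28  T8=36
Turnaround (C−A): T1=7  T2=11  T3=9  T4=4  T5=3  T6=12  T7=28  T8=26
Waiting(T2) = turnaround − burst = 11 − 4 = 7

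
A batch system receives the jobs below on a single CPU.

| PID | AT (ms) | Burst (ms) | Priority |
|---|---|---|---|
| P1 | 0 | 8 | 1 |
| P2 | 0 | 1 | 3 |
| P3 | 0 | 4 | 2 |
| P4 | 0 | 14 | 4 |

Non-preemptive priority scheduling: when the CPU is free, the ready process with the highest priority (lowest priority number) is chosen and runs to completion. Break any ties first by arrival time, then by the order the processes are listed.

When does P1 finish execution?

8

Gantt: | P1 0-8 | P3 8-12 | P2 12-13 | P4 13-27 |
Completion: P1=8  P2=13  P3=12  P4=27
Turnaround (C−A): P1=8  P2=13  P3=12  P4=27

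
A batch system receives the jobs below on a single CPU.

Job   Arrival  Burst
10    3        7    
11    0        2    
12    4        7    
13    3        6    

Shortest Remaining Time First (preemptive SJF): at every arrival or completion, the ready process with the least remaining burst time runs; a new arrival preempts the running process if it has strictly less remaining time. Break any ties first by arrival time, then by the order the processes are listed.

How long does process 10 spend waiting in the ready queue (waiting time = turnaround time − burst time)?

Schedule: | 11 0-2 | idle 2-3 | 13 3-9 | 10 9-16 | 12 16-23 |
Completion: 10=16  11=2  12=23  13=9
Turnaround (C−A): 10=13  11=2  12=19  13=6
Waiting(10) = turnaround − burst = 13 − 7 = 6

6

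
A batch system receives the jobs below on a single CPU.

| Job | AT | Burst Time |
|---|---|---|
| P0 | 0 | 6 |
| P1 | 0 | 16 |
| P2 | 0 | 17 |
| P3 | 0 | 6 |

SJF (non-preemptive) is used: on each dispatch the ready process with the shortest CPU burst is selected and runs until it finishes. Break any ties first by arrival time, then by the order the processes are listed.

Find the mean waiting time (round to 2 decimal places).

Schedule: | P0 0-6 | P3 6-12 | P1 12-28 | P2 28-45 |
Completion: P0=6  P1=28  P2=45  P3=12
Waiting times: P0=0, P1=12, P2=28, P3=6
Average waiting = (0+12+28+6) / 4 = 46/4 = 11.50

11.50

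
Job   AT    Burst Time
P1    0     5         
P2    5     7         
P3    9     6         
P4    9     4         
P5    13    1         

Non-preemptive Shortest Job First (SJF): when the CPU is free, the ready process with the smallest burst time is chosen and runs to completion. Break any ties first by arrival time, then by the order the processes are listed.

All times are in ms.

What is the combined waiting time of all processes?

14

Schedule: | P1 0-5 | P2 5-12 | P4 12-16 | P5 16-17 | P3 17-23 |
Completion: P1=5  P2=12  P3=23  P4=16  P5=17
Turnaround (C−A): P1=5  P2=7  P3=14  P4=7  P5=4
Waiting = turnaround − burst: P1=0, P2=0, P3=8, P4=3, P5=3
Total waiting = 0 + 0 + 8 + 3 + 3 = 14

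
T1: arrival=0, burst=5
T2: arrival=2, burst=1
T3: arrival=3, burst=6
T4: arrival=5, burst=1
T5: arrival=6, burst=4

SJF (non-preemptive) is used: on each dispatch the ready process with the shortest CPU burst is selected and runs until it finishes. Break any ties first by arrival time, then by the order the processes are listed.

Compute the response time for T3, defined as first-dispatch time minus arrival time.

Timeline: | T1 0-5 | T2 5-6 | T4 6-7 | T5 7-11 | T3 11-17 |
Completion: T1=5  T2=6  T3=17  T4=7  T5=11
Turnaround (C−A): T1=5  T2=4  T3=14  T4=2  T5=5
Response(T3) = first start − arrival = 11 − 3 = 8

8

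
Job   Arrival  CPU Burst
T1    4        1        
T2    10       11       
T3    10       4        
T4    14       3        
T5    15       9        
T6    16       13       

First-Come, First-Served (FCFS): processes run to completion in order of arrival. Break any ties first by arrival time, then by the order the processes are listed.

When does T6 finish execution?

Gantt: | idle 0-4 | T1 4-5 | idle 5-10 | T2 10-21 | T3 21-25 | T4 25-28 | T5 28-37 | T6 37-50 |
Completion: T1=5  T2=21  T3=25  T4=28  T5=37  T6=50

50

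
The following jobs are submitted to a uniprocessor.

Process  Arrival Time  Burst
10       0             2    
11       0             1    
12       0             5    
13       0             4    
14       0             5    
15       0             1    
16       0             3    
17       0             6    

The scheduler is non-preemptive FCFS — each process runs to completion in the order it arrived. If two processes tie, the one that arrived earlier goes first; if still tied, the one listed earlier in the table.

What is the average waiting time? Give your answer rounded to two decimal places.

10.13

Timeline: | 10 0-2 | 11 2-3 | 12 3-8 | 13 8-12 | 14 12-17 | 15 17-18 | 16 18-21 | 17 21-27 |
Completion: 10=2  11=3  12=8  13=12  14=17  15=18  16=21  17=27
Waiting times: 10=0, 11=2, 12=3, 13=8, 14=12, 15=17, 16=18, 17=21
Average waiting = (0+2+3+8+12+17+18+21) / 8 = 81/8 = 10.13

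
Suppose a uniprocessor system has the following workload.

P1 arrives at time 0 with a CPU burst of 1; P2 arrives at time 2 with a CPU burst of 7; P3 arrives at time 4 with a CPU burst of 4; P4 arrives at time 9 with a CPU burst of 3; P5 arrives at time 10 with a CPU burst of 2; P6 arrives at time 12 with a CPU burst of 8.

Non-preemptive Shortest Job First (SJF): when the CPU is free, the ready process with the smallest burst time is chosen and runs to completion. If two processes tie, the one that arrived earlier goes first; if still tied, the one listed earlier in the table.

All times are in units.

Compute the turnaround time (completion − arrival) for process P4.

3

Schedule: | P1 0-1 | idle 1-2 | P2 2-9 | P4 9-12 | P5 12-14 | P3 14-18 | P6 18-26 |
Completion: P1=1  P2=9  P3=18  P4=12  P5=14  P6=26
Turnaround(P4) = completion − arrival = 12 − 9 = 3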